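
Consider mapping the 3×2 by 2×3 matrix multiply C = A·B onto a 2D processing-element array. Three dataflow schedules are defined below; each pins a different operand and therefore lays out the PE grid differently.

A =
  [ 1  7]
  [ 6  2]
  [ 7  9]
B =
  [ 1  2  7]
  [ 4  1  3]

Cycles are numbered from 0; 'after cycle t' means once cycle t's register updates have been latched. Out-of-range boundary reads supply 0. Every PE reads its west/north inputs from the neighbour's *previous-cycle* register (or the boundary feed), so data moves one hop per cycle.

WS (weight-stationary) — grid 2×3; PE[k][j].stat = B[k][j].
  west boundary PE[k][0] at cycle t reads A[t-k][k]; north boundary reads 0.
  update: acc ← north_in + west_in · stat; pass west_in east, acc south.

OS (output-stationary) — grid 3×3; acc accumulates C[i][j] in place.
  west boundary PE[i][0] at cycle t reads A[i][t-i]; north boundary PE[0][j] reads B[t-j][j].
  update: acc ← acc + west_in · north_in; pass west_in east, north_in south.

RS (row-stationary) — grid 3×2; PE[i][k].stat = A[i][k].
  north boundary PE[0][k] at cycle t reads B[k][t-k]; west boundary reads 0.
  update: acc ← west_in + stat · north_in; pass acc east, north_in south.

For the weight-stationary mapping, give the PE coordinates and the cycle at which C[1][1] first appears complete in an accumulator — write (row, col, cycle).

(row, col, cycle) = (1, 1, 3)

Under WS, C[1][1] lands at PE[1][1]:
  [0] (1,1) acc=0 (h:0 v:0)
  [1] (1,1) acc=0 (h:0 v:0)
  [2] (1,1) acc=9 (h:7 v:9)
  [3] (1,1) acc=14 (h:2 v:14)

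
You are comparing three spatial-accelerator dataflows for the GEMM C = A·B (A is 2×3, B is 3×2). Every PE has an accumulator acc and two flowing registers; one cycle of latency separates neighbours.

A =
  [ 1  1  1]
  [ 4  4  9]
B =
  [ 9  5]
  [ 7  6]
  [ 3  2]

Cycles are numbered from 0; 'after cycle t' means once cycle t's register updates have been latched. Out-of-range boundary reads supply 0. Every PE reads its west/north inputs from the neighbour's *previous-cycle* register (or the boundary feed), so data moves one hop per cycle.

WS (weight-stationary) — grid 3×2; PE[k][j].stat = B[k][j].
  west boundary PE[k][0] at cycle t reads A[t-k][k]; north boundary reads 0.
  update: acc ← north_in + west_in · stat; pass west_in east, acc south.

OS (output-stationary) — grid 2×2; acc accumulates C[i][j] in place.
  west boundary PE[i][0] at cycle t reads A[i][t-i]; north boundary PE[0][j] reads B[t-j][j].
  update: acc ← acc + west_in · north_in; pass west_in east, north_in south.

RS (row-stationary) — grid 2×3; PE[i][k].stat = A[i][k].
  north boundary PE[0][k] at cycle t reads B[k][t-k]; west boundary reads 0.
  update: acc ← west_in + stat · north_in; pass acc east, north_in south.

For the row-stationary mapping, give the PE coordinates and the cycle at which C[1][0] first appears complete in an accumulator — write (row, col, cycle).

(row, col, cycle) = (1, 2, 3)

Under RS, C[1][0] lands at PE[1][2]:
  0: (1,2).acc=0  regs=<0,0>
  1: (1,2).acc=0  regs=<0,0>
  2: (1,2).acc=0  regs=<0,0>
  3: (1,2).acc=91  regs=<91,3>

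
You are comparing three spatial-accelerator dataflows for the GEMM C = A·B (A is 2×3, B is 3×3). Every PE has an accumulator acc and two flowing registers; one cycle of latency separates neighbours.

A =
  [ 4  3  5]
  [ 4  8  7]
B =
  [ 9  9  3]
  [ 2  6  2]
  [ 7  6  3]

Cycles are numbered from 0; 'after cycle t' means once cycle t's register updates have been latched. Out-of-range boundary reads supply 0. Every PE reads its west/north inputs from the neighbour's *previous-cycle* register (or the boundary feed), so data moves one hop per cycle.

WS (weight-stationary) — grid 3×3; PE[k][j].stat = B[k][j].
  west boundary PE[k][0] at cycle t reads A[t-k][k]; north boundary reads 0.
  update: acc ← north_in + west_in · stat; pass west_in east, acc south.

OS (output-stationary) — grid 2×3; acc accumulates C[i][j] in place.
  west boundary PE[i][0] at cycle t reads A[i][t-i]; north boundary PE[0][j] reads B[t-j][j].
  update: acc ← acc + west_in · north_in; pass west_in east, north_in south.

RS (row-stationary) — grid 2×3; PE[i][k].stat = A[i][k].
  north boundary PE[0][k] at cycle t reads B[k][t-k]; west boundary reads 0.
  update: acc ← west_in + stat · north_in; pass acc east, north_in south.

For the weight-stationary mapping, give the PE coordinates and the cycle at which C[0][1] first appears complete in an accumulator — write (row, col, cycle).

Under WS, C[0][1] lands at PE[2][1]:
  0: (2,1).acc=0  regs=<0,0>
  1: (2,1).acc=0  regs=<0,0>
  2: (2,1).acc=0  regs=<0,0>
  3: (2,1).acc=84  regs=<5,84>

(row, col, cycle) = (2, 1, 3)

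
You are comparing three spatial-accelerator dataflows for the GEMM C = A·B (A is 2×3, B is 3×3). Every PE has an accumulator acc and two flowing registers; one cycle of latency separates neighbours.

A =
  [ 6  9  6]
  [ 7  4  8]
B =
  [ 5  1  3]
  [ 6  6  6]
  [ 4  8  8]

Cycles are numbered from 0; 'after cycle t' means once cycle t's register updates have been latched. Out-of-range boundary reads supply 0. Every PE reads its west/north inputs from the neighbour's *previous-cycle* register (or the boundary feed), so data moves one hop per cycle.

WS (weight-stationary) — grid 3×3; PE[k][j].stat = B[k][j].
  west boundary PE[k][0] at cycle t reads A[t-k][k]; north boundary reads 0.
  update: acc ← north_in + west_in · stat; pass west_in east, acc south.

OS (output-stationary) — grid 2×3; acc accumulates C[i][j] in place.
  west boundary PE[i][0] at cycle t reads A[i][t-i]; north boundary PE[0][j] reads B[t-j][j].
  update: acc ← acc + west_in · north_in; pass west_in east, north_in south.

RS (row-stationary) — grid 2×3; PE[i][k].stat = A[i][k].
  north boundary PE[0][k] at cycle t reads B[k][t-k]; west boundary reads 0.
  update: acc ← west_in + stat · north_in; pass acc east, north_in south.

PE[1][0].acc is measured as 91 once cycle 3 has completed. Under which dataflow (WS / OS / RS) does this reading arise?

Under WS (3×3), PE[1][0]:
  t=0 PE[1][0]: acc=0 h=0 v=0
  t=1 PE[1][0]: acc=84 h=9 v=84
  t=2 PE[1][0]: acc=59 h=4 v=59
  t=3 PE[1][0]: acc=0 h=0 v=0
Under OS (2×3), PE[1][0]:
  t=0 PE[1][0]: acc=0 h=0 v=0
  t=1 PE[1][0]: acc=35 h=7 v=5
  t=2 PE[1][0]: acc=59 h=4 v=6
  t=3 PE[1][0]: acc=91 h=8 v=4
Under RS (2×3), PE[1][0]:
  t=0 PE[1][0]: acc=0 h=0 v=0
  t=1 PE[1][0]: acc=35 h=35 v=5
  t=2 PE[1][0]: acc=7 h=7 v=1
  t=3 PE[1][0]: acc=21 h=21 v=3

dataflow = OS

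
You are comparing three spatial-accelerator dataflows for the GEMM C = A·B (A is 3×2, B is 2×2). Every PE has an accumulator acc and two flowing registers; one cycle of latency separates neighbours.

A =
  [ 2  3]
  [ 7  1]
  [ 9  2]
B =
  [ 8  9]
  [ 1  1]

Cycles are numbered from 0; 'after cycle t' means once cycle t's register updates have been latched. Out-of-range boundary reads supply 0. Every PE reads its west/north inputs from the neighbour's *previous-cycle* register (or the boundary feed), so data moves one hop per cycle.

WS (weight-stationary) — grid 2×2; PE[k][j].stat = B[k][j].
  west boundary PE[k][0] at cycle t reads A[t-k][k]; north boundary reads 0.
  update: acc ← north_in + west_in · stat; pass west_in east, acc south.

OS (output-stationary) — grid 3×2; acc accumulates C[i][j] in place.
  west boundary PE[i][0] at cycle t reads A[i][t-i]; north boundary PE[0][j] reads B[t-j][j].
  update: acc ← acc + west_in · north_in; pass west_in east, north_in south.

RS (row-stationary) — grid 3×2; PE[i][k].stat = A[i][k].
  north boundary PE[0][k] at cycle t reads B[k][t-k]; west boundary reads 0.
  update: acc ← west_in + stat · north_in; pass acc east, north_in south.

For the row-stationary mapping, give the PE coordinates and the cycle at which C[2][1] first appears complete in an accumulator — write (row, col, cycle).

(row, col, cycle) = (2, 1, 4)

RS: C[2][1] accumulates in PE[2][1]:
  step 0 · PE2,1: acc=0; fwd→0 fwd↓0
  step 1 · PE2,1: acc=0; fwd→0 fwd↓0
  step 2 · PE2,1: acc=0; fwd→0 fwd↓0
  step 3 · PE2,1: acc=74; fwd→74 fwd↓1
  step 4 · PE2,1: acc=83; fwd→83 fwd↓1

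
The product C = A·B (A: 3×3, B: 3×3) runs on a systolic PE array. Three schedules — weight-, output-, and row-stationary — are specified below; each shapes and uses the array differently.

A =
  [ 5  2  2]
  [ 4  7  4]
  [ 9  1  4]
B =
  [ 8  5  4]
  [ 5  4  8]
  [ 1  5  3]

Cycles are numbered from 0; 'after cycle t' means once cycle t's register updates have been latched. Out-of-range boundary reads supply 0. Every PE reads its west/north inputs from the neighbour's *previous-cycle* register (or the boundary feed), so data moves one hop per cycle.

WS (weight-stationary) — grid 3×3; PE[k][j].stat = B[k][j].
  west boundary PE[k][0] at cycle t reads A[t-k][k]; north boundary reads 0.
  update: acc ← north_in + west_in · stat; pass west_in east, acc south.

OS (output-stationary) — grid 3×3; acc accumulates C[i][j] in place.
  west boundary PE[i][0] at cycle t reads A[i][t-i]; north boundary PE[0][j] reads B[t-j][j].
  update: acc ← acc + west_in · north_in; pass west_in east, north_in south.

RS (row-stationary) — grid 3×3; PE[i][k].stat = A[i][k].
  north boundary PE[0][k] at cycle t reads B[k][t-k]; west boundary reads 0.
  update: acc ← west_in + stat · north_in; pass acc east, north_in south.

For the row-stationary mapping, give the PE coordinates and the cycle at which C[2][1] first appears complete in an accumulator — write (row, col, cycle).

(row, col, cycle) = (2, 2, 5)

Under RS, C[2][1] lands at PE[2][2]:
  0: (2,2).acc=0  regs=<0,0>
  1: (2,2).acc=0  regs=<0,0>
  2: (2,2).acc=0  regs=<0,0>
  3: (2,2).acc=0  regs=<0,0>
  4: (2,2).acc=81  regs=<81,1>
  5: (2,2).acc=69  regs=<69,5>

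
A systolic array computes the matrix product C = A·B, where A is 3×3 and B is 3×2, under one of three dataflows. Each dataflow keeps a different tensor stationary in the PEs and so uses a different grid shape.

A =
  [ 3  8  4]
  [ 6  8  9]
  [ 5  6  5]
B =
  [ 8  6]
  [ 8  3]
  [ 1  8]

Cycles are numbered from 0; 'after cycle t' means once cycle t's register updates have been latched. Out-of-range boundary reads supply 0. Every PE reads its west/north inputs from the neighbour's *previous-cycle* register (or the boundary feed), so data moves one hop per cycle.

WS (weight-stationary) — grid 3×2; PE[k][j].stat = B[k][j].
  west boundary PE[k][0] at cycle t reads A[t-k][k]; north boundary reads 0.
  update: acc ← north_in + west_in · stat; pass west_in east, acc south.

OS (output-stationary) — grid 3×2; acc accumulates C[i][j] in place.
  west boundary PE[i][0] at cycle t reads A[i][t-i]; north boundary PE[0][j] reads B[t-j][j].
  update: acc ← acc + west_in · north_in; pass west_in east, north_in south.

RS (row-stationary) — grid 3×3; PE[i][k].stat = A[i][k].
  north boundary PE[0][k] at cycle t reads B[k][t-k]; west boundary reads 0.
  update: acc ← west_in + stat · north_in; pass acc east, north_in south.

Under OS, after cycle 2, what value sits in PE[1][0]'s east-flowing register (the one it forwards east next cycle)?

register = 8

OS 3×2: PE[1][0] cycle-by-cycle (with neighbour feeds):
  [0] (0,0) acc=24 (h:3 v:8)
  [0] (1,0) acc=0 (h:0 v:0)
  [1] (0,0) acc=88 (h:8 v:8)
  [1] (1,0) acc=48 (h:6 v:8)
  [2] (0,0) acc=92 (h:4 v:1)
  [2] (1,0) acc=112 (h:8 v:8)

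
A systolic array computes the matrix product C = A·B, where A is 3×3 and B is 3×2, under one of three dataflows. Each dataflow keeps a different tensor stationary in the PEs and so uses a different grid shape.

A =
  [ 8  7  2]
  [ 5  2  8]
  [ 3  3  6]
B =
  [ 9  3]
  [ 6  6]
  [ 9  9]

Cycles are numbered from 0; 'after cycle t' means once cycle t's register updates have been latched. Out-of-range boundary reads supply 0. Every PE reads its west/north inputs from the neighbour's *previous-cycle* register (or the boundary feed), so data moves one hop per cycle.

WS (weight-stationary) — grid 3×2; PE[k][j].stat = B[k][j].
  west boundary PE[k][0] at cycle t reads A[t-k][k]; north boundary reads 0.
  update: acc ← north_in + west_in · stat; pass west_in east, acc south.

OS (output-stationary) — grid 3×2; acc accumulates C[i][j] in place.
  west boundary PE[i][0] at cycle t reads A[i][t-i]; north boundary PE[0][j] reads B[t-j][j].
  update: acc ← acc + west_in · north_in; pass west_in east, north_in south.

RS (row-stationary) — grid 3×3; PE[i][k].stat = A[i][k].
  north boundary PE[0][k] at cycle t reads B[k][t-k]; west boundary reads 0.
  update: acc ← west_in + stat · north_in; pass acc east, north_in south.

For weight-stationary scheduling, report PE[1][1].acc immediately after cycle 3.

WS 3×2: PE[1][1] cycle-by-cycle (with neighbour feeds):
  [0] (0,1) acc=0 (h:0 v:0)
  [0] (1,0) acc=0 (h:0 v:0)
  [0] (1,1) acc=0 (h:0 v:0)
  [1] (0,1) acc=24 (h:8 v:24)
  [1] (1,0) acc=114 (h:7 v:114)
  [1] (1,1) acc=0 (h:0 v:0)
  [2] (0,1) acc=15 (h:5 v:15)
  [2] (1,0) acc=57 (h:2 v:57)
  [2] (1,1) acc=66 (h:7 v:66)
  [3] (0,1) acc=9 (h:3 v:9)
  [3] (1,0) acc=45 (h:3 v:45)
  [3] (1,1) acc=27 (h:2 v:27)

PE[1][1].acc = 27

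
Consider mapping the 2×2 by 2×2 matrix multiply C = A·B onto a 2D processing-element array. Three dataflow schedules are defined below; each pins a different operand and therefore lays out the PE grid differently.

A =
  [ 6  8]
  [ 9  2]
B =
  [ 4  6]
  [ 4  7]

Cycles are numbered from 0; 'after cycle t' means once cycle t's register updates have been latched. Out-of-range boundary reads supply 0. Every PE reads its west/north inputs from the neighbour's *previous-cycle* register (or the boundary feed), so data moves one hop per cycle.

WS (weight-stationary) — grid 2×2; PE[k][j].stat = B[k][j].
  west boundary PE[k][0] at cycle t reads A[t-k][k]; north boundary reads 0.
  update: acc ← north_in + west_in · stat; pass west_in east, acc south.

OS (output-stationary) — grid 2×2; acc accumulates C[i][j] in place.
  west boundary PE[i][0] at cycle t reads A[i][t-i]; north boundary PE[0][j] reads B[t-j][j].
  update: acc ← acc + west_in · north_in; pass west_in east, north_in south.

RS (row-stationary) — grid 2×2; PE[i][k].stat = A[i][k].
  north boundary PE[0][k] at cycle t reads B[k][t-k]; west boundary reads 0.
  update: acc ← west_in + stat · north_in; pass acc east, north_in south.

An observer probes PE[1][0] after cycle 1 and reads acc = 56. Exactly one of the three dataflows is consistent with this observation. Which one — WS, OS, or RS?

— WS: 2×2; PE[1][0] trace:
  c0 r1c0: 0 / 0 / 0
  c1 r1c0: 56 / 8 / 56
— OS: 2×2; PE[1][0] trace:
  c0 r1c0: 0 / 0 / 0
  c1 r1c0: 36 / 9 / 4
— RS: 2×2; PE[1][0] trace:
  c0 r1c0: 0 / 0 / 0
  c1 r1c0: 36 / 36 / 4

dataflow = WS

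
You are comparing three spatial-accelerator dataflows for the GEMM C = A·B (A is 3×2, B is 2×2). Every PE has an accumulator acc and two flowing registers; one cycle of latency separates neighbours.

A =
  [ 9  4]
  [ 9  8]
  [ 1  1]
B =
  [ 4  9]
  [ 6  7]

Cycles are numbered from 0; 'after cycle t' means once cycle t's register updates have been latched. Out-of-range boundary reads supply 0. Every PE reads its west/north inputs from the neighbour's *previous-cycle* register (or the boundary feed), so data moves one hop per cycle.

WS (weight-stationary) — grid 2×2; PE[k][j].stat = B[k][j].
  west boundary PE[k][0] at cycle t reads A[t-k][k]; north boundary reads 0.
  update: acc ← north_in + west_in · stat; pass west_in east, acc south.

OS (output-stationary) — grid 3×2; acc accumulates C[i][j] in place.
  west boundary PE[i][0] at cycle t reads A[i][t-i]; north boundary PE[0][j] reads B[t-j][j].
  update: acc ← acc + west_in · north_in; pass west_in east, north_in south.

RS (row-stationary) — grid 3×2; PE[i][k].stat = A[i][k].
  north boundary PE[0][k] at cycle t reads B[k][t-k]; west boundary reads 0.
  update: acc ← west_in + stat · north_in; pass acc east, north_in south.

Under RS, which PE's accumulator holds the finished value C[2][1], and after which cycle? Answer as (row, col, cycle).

RS: C[2][1] accumulates in PE[2][1]:
  step 0 · PE2,1: acc=0; fwd→0 fwd↓0
  step 1 · PE2,1: acc=0; fwd→0 fwd↓0
  step 2 · PE2,1: acc=0; fwd→0 fwd↓0
  step 3 · PE2,1: acc=10; fwd→10 fwd↓6
  step 4 · PE2,1: acc=16; fwd→16 fwd↓7

(row, col, cycle) = (2, 1, 4)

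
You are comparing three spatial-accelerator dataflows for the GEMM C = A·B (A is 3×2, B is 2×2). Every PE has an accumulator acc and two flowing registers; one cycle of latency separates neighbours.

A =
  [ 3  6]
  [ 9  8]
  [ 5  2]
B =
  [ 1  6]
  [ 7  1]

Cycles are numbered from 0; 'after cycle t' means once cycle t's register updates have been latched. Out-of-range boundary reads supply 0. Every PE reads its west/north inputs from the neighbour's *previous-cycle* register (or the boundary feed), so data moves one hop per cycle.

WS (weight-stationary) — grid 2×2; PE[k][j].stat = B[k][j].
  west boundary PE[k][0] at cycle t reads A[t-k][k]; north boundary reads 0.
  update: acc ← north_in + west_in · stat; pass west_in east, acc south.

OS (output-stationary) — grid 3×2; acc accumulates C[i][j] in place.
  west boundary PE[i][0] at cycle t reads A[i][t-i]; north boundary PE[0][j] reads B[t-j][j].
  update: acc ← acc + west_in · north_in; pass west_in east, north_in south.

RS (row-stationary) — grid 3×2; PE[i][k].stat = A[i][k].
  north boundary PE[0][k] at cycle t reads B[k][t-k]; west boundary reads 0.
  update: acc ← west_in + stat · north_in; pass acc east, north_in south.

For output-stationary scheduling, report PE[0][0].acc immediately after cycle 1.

PE[0][0].acc = 45

OS on a 3×2 grid — tracing PE[0][0] and its feeders:
  cycle 0: PE[0][0] → acc 3, east 3, south 1
  cycle 1: PE[0][0] → acc 45, east 6, south 7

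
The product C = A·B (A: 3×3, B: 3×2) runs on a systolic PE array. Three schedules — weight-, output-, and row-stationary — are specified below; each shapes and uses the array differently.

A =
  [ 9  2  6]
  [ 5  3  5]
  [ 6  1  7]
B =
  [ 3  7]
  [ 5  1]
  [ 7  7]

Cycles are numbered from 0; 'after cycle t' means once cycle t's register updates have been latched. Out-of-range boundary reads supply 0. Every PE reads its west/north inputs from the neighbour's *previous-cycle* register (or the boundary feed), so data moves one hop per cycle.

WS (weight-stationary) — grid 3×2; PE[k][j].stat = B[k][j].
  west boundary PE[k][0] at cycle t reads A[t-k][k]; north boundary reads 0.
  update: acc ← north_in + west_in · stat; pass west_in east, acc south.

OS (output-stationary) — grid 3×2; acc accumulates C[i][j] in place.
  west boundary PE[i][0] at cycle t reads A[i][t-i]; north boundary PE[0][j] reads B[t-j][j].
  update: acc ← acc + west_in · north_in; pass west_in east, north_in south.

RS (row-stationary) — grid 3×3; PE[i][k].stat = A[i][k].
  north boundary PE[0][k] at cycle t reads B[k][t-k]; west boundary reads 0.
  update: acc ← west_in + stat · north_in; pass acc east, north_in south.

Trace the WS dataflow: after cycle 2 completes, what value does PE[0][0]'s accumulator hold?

WS 3×2: PE[0][0] cycle-by-cycle (with neighbour feeds):
  cycle 0: PE[0][0] → acc 27, east 9, south 27
  cycle 1: PE[0][0] → acc 15, east 5, south 15
  cycle 2: PE[0][0] → acc 18, east 6, south 18

PE[0][0].acc = 18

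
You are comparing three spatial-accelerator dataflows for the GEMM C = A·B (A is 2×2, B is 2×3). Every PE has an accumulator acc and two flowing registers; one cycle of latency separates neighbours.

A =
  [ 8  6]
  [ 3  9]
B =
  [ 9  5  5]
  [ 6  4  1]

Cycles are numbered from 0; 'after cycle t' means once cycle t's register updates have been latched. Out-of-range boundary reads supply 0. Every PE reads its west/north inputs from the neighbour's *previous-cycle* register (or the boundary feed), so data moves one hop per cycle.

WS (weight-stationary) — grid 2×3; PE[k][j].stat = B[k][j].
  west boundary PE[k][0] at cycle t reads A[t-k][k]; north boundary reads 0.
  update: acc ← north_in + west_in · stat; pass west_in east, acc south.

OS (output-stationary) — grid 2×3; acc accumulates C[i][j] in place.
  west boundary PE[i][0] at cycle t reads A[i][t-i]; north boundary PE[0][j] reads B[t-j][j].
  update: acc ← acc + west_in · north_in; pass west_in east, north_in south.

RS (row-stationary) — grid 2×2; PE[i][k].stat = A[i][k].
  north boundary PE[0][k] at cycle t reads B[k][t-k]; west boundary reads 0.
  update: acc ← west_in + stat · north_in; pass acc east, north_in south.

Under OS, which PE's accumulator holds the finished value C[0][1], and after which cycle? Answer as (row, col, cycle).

OS — PE[0][1] is where C[0][1] collects:
  c0 r0c1: 0 / 0 / 0
  c1 r0c1: 40 / 8 / 5
  c2 r0c1: 64 / 6 / 4

(row, col, cycle) = (0, 1, 2)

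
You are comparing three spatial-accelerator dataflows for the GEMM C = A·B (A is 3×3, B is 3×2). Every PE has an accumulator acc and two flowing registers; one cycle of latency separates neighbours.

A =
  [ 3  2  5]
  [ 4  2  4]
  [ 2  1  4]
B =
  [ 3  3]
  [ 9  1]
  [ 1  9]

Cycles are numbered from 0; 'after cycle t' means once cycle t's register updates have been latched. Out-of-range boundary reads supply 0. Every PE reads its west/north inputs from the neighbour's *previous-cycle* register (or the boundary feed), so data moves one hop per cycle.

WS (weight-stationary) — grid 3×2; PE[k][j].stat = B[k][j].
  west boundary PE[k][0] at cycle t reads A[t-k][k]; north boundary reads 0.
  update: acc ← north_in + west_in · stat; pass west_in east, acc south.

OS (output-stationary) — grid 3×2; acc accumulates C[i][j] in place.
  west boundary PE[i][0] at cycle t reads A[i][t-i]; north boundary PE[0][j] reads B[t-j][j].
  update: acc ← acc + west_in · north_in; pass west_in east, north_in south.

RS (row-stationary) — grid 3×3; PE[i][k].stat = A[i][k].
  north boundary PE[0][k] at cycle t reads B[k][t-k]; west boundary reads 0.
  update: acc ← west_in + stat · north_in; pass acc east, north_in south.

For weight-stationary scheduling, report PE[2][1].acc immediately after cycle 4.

WS (3×2). Following PE[2][1] plus its west/north inputs:
  t=0 PE[1][1]: acc=0 h=0 v=0
  t=0 PE[2][0]: acc=0 h=0 v=0
  t=0 PE[2][1]: acc=0 h=0 v=0
  t=1 PE[1][1]: acc=0 h=0 v=0
  t=1 PE[2][0]: acc=0 h=0 v=0
  t=1 PE[2][1]: acc=0 h=0 v=0
  t=2 PE[1][1]: acc=11 h=2 v=11
  t=2 PE[2][0]: acc=32 h=5 v=32
  t=2 PE[2][1]: acc=0 h=0 v=0
  t=3 PE[1][1]: acc=14 h=2 v=14
  t=3 PE[2][0]: acc=34 h=4 v=34
  t=3 PE[2][1]: acc=56 h=5 v=56
  t=4 PE[1][1]: acc=7 h=1 v=7
  t=4 PE[2][0]: acc=19 h=4 v=19
  t=4 PE[2][1]: acc=50 h=4 v=50

PE[2][1].acc = 50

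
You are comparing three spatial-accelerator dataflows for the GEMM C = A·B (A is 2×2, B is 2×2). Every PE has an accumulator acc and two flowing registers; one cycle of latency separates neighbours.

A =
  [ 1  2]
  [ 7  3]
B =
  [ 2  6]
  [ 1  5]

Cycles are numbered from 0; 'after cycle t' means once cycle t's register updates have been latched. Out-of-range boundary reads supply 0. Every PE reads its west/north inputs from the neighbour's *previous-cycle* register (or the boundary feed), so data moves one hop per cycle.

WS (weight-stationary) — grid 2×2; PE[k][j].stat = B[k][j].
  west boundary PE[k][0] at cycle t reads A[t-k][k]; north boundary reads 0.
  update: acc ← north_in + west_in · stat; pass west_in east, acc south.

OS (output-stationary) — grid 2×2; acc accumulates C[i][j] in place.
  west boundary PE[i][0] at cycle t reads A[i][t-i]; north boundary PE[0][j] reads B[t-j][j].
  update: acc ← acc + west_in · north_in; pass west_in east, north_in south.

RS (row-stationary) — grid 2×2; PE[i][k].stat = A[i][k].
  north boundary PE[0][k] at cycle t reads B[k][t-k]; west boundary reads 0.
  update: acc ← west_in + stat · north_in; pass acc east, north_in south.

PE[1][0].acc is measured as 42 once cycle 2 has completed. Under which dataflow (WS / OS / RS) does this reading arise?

dataflow = RS

WS [2×2] PE[1][0] across cycles:
  cycle 0: PE[1][0] → acc 0, east 0, south 0
  cycle 1: PE[1][0] → acc 4, east 2, south 4
  cycle 2: PE[1][0] → acc 17, east 3, south 17
OS [2×2] PE[1][0] across cycles:
  cycle 0: PE[1][0] → acc 0, east 0, south 0
  cycle 1: PE[1][0] → acc 14, east 7, south 2
  cycle 2: PE[1][0] → acc 17, east 3, south 1
RS [2×2] PE[1][0] across cycles:
  cycle 0: PE[1][0] → acc 0, east 0, south 0
  cycle 1: PE[1][0] → acc 14, east 14, south 2
  cycle 2: PE[1][0] → acc 42, east 42, south 6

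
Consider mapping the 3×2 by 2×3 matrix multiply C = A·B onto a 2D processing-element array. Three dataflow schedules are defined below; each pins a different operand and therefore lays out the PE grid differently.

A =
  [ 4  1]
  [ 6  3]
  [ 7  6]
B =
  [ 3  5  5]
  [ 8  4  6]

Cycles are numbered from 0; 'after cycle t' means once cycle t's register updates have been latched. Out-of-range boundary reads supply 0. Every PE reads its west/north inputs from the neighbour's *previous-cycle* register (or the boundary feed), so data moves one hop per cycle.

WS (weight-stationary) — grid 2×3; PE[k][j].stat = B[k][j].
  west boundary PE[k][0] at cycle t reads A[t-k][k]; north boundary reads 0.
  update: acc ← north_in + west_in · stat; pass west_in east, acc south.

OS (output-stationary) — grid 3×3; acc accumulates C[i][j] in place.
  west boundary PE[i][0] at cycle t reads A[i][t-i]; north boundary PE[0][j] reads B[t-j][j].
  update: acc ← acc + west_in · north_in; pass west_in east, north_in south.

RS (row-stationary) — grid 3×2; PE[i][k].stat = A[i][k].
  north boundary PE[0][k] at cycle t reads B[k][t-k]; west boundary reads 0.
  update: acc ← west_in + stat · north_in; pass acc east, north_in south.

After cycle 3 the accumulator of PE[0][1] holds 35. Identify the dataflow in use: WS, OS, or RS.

dataflow = WS

Under WS (2×3), PE[0][1]:
  cycle 0: PE[0][1] → acc 0, east 0, south 0
  cycle 1: PE[0][1] → acc 20, east 4, south 20
  cycle 2: PE[0][1] → acc 30, east 6, south 30
  cycle 3: PE[0][1] → acc 35, east 7, south 35
Under OS (3×3), PE[0][1]:
  cycle 0: PE[0][1] → acc 0, east 0, south 0
  cycle 1: PE[0][1] → acc 20, east 4, south 5
  cycle 2: PE[0][1] → acc 24, east 1, south 4
  cycle 3: PE[0][1] → acc 24, east 0, south 0
Under RS (3×2), PE[0][1]:
  cycle 0: PE[0][1] → acc 0, east 0, south 0
  cycle 1: PE[0][1] → acc 20, east 20, south 8
  cycle 2: PE[0][1] → acc 24, east 24, south 4
  cycle 3: PE[0][1] → acc 26, east 26, south 6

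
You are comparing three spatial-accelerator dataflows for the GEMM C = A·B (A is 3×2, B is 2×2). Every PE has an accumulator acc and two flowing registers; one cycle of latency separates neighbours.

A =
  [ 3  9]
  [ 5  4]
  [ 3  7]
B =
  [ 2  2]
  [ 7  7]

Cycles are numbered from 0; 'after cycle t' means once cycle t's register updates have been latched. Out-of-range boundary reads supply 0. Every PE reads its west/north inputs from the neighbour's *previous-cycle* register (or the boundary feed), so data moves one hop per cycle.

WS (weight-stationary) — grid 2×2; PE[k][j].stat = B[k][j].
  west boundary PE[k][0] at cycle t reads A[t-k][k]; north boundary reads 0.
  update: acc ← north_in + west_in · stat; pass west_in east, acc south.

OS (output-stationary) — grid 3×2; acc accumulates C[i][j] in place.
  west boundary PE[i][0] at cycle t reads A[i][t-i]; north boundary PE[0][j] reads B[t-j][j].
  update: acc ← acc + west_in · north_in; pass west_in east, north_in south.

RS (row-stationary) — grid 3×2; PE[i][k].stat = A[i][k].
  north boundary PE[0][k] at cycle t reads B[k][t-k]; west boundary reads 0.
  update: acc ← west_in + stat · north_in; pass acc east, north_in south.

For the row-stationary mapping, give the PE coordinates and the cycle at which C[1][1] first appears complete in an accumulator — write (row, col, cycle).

RS — PE[1][1] is where C[1][1] collects:
  @0  [1,1]  acc 0  |  →0  ↓0
  @1  [1,1]  acc 0  |  →0  ↓0
  @2  [1,1]  acc 38  |  →38  ↓7
  @3  [1,1]  acc 38  |  →38  ↓7

(row, col, cycle) = (1, 1, 3)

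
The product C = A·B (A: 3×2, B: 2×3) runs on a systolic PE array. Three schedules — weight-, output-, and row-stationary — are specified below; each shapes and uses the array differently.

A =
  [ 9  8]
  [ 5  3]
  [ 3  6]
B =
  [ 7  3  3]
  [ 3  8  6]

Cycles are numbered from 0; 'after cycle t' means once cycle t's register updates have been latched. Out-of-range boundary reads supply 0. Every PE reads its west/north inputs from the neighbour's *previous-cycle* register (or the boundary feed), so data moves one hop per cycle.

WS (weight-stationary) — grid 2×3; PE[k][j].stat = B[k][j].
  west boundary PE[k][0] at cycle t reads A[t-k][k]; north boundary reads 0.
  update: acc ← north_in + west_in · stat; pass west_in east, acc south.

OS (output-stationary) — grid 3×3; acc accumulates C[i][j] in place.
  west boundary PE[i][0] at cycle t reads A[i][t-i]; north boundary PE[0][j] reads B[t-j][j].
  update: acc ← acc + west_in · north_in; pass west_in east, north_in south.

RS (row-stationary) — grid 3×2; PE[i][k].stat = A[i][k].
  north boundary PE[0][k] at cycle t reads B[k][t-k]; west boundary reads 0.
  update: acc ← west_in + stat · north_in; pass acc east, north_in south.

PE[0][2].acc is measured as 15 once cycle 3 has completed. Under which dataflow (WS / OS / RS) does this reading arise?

WS [2×3] PE[0][2] across cycles:
  0: (0,2).acc=0  regs=<0,0>
  1: (0,2).acc=0  regs=<0,0>
  2: (0,2).acc=27  regs=<9,27>
  3: (0,2).acc=15  regs=<5,15>
OS [3×3] PE[0][2] across cycles:
  0: (0,2).acc=0  regs=<0,0>
  1: (0,2).acc=0  regs=<0,0>
  2: (0,2).acc=27  regs=<9,3>
  3: (0,2).acc=75  regs=<8,6>
RS: PE[0][2] is outside its 3×2 grid.

dataflow = WS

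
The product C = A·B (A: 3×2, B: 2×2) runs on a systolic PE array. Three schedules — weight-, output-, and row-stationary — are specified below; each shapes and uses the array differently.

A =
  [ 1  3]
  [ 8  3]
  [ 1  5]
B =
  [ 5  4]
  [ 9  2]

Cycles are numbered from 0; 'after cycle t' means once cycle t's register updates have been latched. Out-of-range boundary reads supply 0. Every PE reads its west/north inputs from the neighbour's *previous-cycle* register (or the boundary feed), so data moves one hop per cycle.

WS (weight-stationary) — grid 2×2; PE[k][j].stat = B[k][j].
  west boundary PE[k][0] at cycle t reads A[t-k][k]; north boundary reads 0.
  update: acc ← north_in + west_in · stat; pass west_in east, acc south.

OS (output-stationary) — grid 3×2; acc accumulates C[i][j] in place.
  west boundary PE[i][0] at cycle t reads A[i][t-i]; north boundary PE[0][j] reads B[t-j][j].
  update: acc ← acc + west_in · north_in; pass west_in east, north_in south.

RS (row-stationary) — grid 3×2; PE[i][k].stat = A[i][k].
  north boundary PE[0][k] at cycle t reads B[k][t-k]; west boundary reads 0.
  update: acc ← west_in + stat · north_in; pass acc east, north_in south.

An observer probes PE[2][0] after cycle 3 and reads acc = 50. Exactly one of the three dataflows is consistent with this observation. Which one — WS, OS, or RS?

dataflow = OS

WS: PE[2][0] is outside its 2×2 grid.
— OS: 3×2; PE[2][0] trace:
  @0  [2,0]  acc 0  |  →0  ↓0
  @1  [2,0]  acc 0  |  →0  ↓0
  @2  [2,0]  acc 5  |  →1  ↓5
  @3  [2,0]  acc 50  |  →5  ↓9
— RS: 3×2; PE[2][0] trace:
  @0  [2,0]  acc 0  |  →0  ↓0
  @1  [2,0]  acc 0  |  →0  ↓0
  @2  [2,0]  acc 5  |  →5  ↓5
  @3  [2,0]  acc 4  |  →4  ↓4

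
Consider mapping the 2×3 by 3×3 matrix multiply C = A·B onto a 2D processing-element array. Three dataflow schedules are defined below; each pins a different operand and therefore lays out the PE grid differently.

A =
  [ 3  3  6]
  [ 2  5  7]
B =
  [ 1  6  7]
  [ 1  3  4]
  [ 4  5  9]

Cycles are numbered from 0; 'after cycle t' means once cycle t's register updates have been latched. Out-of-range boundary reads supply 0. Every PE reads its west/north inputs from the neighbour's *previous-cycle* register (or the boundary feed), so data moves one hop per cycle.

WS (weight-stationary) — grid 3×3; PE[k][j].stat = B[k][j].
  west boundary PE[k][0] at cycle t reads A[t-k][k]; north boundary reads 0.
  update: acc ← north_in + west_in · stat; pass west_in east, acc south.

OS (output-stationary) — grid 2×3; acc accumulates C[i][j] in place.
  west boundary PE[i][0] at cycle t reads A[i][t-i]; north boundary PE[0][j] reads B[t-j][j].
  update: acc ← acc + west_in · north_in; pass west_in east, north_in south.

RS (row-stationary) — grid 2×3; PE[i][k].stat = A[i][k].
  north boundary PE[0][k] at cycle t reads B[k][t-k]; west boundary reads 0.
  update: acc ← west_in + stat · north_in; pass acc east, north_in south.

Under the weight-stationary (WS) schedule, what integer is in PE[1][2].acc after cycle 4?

PE[1][2].acc = 34

WS on a 3×3 grid — tracing PE[1][2] and its feeders:
  [0] (0,2) acc=0 (h:0 v:0)
  [0] (1,1) acc=0 (h:0 v:0)
  [0] (1,2) acc=0 (h:0 v:0)
  [1] (0,2) acc=0 (h:0 v:0)
  [1] (1,1) acc=0 (h:0 v:0)
  [1] (1,2) acc=0 (h:0 v:0)
  [2] (0,2) acc=21 (h:3 v:21)
  [2] (1,1) acc=27 (h:3 v:27)
  [2] (1,2) acc=0 (h:0 v:0)
  [3] (0,2) acc=14 (h:2 v:14)
  [3] (1,1) acc=27 (h:5 v:27)
  [3] (1,2) acc=33 (h:3 v:33)
  [4] (0,2) acc=0 (h:0 v:0)
  [4] (1,1) acc=0 (h:0 v:0)
  [4] (1,2) acc=34 (h:5 v:34)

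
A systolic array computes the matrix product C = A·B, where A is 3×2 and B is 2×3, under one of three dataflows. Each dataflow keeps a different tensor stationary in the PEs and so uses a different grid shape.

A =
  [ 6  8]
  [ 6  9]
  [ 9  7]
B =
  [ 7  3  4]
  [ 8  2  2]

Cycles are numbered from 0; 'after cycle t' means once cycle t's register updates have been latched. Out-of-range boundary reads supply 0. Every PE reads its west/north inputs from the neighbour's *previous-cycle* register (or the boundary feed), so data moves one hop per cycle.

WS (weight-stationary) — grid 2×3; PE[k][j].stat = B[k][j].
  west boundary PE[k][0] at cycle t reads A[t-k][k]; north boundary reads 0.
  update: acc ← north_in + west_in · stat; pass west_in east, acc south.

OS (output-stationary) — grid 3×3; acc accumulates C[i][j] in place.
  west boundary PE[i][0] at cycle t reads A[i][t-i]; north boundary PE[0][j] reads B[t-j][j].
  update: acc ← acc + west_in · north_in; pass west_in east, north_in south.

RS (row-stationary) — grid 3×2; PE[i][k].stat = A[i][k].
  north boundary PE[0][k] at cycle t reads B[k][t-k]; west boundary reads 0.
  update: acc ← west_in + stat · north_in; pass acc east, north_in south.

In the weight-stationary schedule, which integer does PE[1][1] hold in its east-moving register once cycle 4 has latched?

WS (2×3). Following PE[1][1] plus its west/north inputs:
  cycle 0: PE[0][1] → acc 0, east 0, south 0
  cycle 0: PE[1][0] → acc 0, east 0, south 0
  cycle 0: PE[1][1] → acc 0, east 0, south 0
  cycle 1: PE[0][1] → acc 18, east 6, south 18
  cycle 1: PE[1][0] → acc 106, east 8, south 106
  cycle 1: PE[1][1] → acc 0, east 0, south 0
  cycle 2: PE[0][1] → acc 18, east 6, south 18
  cycle 2: PE[1][0] → acc 114, east 9, south 114
  cycle 2: PE[1][1] → acc 34, east 8, south 34
  cycle 3: PE[0][1] → acc 27, east 9, south 27
  cycle 3: PE[1][0] → acc 119, east 7, south 119
  cycle 3: PE[1][1] → acc 36, east 9, south 36
  cycle 4: PE[0][1] → acc 0, east 0, south 0
  cycle 4: PE[1][0] → acc 0, east 0, south 0
  cycle 4: PE[1][1] → acc 41, east 7, south 41

register = 7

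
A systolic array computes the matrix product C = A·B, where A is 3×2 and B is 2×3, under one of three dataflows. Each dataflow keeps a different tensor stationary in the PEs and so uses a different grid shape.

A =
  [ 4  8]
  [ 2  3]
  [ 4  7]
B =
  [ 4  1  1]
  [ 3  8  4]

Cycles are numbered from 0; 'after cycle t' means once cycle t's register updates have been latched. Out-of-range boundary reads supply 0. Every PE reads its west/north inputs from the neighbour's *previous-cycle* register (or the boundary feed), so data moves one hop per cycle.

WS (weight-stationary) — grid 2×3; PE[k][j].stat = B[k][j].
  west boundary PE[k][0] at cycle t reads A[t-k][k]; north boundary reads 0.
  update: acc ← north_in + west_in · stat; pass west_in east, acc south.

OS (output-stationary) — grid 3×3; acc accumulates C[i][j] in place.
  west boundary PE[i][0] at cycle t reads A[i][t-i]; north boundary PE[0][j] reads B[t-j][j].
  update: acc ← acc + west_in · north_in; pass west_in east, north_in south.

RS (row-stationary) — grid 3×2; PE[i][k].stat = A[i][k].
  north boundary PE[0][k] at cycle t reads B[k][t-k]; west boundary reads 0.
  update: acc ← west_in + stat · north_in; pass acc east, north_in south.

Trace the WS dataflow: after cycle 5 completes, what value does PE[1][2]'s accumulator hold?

WS 2×3: PE[1][2] cycle-by-cycle (with neighbour feeds):
  c0 r0c2: 0 / 0 / 0
  c0 r1c1: 0 / 0 / 0
  c0 r1c2: 0 / 0 / 0
  c1 r0c2: 0 / 0 / 0
  c1 r1c1: 0 / 0 / 0
  c1 r1c2: 0 / 0 / 0
  c2 r0c2: 4 / 4 / 4
  c2 r1c1: 68 / 8 / 68
  c2 r1c2: 0 / 0 / 0
  c3 r0c2: 2 / 2 / 2
  c3 r1c1: 26 / 3 / 26
  c3 r1c2: 36 / 8 / 36
  c4 r0c2: 4 / 4 / 4
  c4 r1c1: 60 / 7 / 60
  c4 r1c2: 14 / 3 / 14
  c5 r0c2: 0 / 0 / 0
  c5 r1c1: 0 / 0 / 0
  c5 r1c2: 32 / 7 / 32

PE[1][2].acc = 32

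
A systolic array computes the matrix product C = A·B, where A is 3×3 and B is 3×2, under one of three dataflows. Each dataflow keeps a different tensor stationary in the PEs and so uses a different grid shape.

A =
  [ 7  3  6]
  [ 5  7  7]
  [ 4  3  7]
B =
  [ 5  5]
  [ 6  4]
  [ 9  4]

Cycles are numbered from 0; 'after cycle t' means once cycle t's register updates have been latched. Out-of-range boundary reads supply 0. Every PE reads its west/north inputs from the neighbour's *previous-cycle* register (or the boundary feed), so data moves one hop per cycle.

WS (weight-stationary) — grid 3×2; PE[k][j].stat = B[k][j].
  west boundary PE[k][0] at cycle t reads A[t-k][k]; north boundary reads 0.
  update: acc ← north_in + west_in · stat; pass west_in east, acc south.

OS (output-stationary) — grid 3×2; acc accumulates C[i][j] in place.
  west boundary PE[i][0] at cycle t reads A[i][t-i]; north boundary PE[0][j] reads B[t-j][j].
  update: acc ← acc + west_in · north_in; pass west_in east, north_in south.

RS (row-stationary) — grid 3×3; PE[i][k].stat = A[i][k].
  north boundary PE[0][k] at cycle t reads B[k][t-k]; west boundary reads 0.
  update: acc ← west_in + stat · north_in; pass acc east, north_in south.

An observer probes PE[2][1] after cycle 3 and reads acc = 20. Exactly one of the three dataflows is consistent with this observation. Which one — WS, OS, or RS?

dataflow = OS

WS [3×2] PE[2][1] across cycles:
  c0 r2c1: 0 / 0 / 0
  c1 r2c1: 0 / 0 / 0
  c2 r2c1: 0 / 0 / 0
  c3 r2c1: 71 / 6 / 71
OS [3×2] PE[2][1] across cycles:
  c0 r2c1: 0 / 0 / 0
  c1 r2c1: 0 / 0 / 0
  c2 r2c1: 0 / 0 / 0
  c3 r2c1: 20 / 4 / 5
RS [3×3] PE[2][1] across cycles:
  c0 r2c1: 0 / 0 / 0
  c1 r2c1: 0 / 0 / 0
  c2 r2c1: 0 / 0 / 0
  c3 r2c1: 38 / 38 / 6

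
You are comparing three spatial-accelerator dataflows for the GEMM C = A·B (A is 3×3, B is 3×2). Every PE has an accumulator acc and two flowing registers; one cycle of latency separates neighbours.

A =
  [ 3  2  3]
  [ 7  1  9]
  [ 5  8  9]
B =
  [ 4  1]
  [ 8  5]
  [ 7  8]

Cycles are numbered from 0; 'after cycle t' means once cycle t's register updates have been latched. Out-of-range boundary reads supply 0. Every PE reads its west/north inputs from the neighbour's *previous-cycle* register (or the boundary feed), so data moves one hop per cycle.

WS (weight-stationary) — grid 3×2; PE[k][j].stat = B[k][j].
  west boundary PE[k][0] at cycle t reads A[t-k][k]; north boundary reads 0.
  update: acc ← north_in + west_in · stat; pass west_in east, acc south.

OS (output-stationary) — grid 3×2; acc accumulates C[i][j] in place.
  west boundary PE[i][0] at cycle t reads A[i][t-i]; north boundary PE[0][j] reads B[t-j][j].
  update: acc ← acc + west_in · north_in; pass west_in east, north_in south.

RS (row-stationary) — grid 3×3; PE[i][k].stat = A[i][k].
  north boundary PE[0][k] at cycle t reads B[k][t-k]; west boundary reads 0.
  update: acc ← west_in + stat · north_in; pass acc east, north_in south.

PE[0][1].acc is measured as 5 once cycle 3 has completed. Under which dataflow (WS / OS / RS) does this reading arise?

dataflow = WS

— WS: 3×2; PE[0][1] trace:
  step 0 · PE0,1: acc=0; fwd→0 fwd↓0
  step 1 · PE0,1: acc=3; fwd→3 fwd↓3
  step 2 · PE0,1: acc=7; fwd→7 fwd↓7
  step 3 · PE0,1: acc=5; fwd→5 fwd↓5
— OS: 3×2; PE[0][1] trace:
  step 0 · PE0,1: acc=0; fwd→0 fwd↓0
  step 1 · PE0,1: acc=3; fwd→3 fwd↓1
  step 2 · PE0,1: acc=13; fwd→2 fwd↓5
  step 3 · PE0,1: acc=37; fwd→3 fwd↓8
— RS: 3×3; PE[0][1] trace:
  step 0 · PE0,1: acc=0; fwd→0 fwd↓0
  step 1 · PE0,1: acc=28; fwd→28 fwd↓8
  step 2 · PE0,1: acc=13; fwd→13 fwd↓5
  step 3 · PE0,1: acc=0; fwd→0 fwd↓0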